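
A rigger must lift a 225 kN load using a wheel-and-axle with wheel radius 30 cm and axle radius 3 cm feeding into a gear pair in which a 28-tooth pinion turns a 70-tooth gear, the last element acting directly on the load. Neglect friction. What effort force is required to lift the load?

Wheel-and-axle MA = R/r = 30/3 = 10.
Gear pair MA = 70/28 = 2.5.
Combined ideal MA = 10 × 2.5 = 25.
Effort = load / MA = 225 / 25 = 9 kN.

9 kN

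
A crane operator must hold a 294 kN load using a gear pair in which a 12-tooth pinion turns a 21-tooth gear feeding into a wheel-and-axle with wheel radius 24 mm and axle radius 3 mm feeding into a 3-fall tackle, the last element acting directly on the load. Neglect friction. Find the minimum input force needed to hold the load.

7 kN

Gear pair MA = 21/12 = 1.75.
Wheel-and-axle MA = R/r = 24/3 = 8.
Block-and-tackle MA = number of supporting rope parts = 3.
Combined ideal MA = 1.75 × 8 × 3 = 42.
Effort = load / MA = 294 / 42 = 7 kN.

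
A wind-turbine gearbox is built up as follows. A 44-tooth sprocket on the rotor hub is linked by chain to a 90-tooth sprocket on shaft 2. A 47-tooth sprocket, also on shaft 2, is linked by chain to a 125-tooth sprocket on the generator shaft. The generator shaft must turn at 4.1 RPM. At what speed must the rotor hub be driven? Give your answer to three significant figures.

22.3 RPM

Overall ratio R = 2.0455 × 2.6596 = 5.44.
Required input speed = output speed × R = 4.1 × 5.44 = 22.304 RPM.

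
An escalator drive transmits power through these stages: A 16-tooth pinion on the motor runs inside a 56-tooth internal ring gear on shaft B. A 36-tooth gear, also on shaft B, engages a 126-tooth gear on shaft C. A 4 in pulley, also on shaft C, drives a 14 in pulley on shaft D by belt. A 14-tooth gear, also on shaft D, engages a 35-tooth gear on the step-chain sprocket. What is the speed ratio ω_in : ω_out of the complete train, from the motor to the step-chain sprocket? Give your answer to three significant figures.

107

Each stage contributes driven/driver: internal gear 56/16 = 3.5, gear mesh 126/36 = 3.5, belt 14/4 = 3.5, gear mesh 35/14 = 2.5.
Overall: 3.5 × 3.5 × 3.5 × 2.5 = 107.19.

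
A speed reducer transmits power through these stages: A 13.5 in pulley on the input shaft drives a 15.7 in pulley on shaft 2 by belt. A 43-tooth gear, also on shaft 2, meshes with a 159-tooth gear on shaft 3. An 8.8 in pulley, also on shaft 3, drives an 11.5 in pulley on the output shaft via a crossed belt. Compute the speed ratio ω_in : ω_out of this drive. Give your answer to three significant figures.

5.62

Each stage contributes driven/driver: belt 15.7/13.5 = 1.163, gear mesh 159/43 = 3.6977, belt 11.5/8.8 = 1.3068.
Overall: 1.163 × 3.6977 × 1.3068 = 5.6197.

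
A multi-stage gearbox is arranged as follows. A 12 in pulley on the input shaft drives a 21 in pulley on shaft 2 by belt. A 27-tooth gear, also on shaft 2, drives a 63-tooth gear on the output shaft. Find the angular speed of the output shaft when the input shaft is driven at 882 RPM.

the input shaft → shaft 2 (belt, 21/12): 882 ÷ 1.75 = 504 RPM
shaft 2 → the output shaft (gear mesh, 63/27): 504 ÷ 2.3333 = 216 RPM

216 RPM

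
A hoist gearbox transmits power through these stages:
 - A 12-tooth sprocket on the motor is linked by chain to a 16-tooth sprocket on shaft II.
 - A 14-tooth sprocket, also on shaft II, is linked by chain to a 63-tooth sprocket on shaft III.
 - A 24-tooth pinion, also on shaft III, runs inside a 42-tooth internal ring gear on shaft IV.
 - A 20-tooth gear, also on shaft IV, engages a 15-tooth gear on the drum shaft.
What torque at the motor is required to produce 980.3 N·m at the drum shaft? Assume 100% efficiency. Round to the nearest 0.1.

Overall ratio R = 1.3333 × 4.5 × 1.75 × 0.75 = 7.875.
Input torque = output torque / R = 980.3 / 7.875 = 124.48 N·m.

124.5 N·m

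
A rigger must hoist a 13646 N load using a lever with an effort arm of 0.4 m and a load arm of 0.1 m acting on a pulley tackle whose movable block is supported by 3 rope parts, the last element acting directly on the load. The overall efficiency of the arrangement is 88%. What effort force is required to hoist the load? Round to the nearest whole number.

Lever MA = effort arm / load arm = 0.4/0.1 = 4.
Block-and-tackle MA = number of supporting rope parts = 3.
Combined ideal MA = 4 × 3 = 12.
Actual MA = 12 × 0.88 = 10.56.
Effort = load / actual MA = 13646 / 10.56 = 1292.2 N.

1292 N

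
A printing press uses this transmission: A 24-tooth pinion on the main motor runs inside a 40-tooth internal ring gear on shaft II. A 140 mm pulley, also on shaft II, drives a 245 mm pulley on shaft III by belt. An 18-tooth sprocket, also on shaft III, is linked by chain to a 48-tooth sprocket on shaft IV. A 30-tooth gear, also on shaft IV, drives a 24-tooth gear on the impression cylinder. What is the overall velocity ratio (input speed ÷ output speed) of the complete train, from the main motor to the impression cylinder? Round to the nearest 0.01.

6.22

Each stage contributes driven/driver: internal gear 40/24 = 1.6667, belt 245/140 = 1.75, chain 48/18 = 2.6667, gear mesh 24/30 = 0.8.
Overall: 1.6667 × 1.75 × 2.6667 × 0.8 = 6.2222.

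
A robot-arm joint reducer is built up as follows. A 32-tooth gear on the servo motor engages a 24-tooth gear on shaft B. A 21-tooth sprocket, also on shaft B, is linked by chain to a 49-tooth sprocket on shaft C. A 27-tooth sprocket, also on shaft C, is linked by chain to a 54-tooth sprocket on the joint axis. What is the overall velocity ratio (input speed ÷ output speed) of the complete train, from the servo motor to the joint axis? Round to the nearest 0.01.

Each stage contributes driven/driver: gear mesh 24/32 = 0.75, chain 49/21 = 2.3333, chain 54/27 = 2.
Overall: 0.75 × 2.3333 × 2 = 3.5.

3.50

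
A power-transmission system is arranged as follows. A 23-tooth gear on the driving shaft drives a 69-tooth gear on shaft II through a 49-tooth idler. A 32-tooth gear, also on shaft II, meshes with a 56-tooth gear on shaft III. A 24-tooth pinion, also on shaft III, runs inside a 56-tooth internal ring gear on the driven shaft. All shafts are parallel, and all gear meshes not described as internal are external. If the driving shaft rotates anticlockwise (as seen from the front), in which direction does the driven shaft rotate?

clockwise

the driving shaft → shaft II: driver → idler → driven is 2 external meshes, 2 reversals → CCW.
shaft II → shaft III: external mesh, 1 reversal → CW.
shaft III → the driven shaft: internal mesh, same direction → CW.
3 reversals in total — an odd number — so the driven shaft turns opposite to the driving shaft.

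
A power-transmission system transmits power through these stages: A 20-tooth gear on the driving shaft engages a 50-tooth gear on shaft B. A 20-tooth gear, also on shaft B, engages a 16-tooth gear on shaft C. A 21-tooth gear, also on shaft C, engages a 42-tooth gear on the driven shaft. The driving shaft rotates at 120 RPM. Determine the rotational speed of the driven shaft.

gear mesh 50/20 = 2.5 → 120/2.5 = 48 RPM
gear mesh 16/20 = 0.8 → 48/0.8 = 60 RPM
gear mesh 42/21 = 2 → 60/2 = 30 RPM

30 RPM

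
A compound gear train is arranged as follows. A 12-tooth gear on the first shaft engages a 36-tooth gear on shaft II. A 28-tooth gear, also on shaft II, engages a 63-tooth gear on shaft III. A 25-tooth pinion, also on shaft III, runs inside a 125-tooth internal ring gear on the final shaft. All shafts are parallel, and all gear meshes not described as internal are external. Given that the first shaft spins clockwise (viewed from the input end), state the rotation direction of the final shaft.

the first shaft → shaft II: external mesh, 1 reversal → CCW.
shaft II → shaft III: external mesh, 1 reversal → CW.
shaft III → the final shaft: internal mesh, same direction → CW.
2 reversals in total — an even number — so the final shaft turns the same way as the first shaft.

clockwise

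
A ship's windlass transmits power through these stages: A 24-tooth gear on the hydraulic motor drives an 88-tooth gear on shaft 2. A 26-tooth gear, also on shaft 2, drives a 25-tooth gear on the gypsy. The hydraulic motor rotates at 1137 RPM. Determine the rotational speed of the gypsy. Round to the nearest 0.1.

the hydraulic motor → shaft 2 (gear mesh, 88/24): 1137 ÷ 3.6667 = 310.09 RPM
shaft 2 → the gypsy (gear mesh, 25/26): 310.09 ÷ 0.96154 = 322.49 RPM

322.5 RPM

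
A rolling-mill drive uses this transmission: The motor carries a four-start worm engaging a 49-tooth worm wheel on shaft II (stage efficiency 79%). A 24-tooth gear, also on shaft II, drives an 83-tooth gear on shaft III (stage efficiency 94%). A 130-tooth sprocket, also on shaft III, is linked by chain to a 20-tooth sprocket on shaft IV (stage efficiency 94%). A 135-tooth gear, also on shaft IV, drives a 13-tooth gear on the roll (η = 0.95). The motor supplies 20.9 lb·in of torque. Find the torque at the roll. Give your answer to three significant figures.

8.70 lb·in

worm 49/4 = 12.25 → τ = 20.9·12.25·0.79 = 202.26 lb·in
gear mesh 83/24 = 3.4583 → τ = 202.26·3.4583·0.94 = 657.51 lb·in
chain 20/130 = 0.15385 → τ = 657.51·0.15385·0.94 = 95.086 lb·in
gear mesh 13/135 = 0.096296 → τ = 95.086·0.096296·0.95 = 8.6986 lb·in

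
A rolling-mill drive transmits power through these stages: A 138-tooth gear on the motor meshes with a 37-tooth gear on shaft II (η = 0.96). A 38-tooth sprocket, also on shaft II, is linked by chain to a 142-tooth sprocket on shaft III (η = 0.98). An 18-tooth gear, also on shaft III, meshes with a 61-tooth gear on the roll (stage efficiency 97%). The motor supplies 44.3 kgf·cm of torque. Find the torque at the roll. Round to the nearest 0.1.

137.3 kgf·cm

gear mesh 37/138 = 0.26812 → τ = 44.3·0.26812·0.96 = 11.402 kgf·cm
chain 142/38 = 3.7368 → τ = 11.402·3.7368·0.98 = 41.757 kgf·cm
gear mesh 61/18 = 3.3889 → τ = 41.757·3.3889·0.97 = 137.26 kgf·cm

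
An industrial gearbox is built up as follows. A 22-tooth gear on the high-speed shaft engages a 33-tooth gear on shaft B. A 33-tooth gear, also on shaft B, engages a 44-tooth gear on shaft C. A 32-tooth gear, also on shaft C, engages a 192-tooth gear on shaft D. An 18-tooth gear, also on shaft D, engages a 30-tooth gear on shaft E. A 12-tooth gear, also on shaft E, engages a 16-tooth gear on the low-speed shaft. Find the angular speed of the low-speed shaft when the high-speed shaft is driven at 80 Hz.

Gear mesh: ratio = 33/22 = 1.5, so shaft B turns at 80 / 1.5 = 53.333 Hz.
Gear mesh: ratio = 44/33 = 1.3333, so shaft C turns at 53.333 / 1.3333 = 40 Hz.
Gear mesh: ratio = 192/32 = 6, so shaft D turns at 40 / 6 = 6.6667 Hz.
Gear mesh: ratio = 30/18 = 1.6667, so shaft E turns at 6.6667 / 1.6667 = 4 Hz.
Gear mesh: ratio = 16/12 = 1.3333, so the low-speed shaft turns at 4 / 1.3333 = 3 Hz.

3 Hz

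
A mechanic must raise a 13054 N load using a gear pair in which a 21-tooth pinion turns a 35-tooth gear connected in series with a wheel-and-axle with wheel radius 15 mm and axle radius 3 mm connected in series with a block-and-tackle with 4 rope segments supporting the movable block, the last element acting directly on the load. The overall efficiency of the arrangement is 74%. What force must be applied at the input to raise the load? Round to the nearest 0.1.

Gear pair MA = 35/21 = 1.6667.
Wheel-and-axle MA = R/r = 15/3 = 5.
Block-and-tackle MA = number of supporting rope parts = 4.
Combined ideal MA = 1.6667 × 5 × 4 = 33.333.
Actual MA = 33.333 × 0.74 = 24.667.
Effort = load / actual MA = 13054 / 24.667 = 529.22 N.

529.2 N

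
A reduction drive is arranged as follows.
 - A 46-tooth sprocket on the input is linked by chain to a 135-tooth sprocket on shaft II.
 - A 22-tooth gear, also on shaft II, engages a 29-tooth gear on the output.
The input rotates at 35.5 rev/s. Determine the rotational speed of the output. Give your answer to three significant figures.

chain 135/46 = 2.9348 → 35.5/2.9348 = 12.096 rev/s
gear mesh 29/22 = 1.3182 → 12.096/1.3182 = 9.1765 rev/s

9.18 rev/s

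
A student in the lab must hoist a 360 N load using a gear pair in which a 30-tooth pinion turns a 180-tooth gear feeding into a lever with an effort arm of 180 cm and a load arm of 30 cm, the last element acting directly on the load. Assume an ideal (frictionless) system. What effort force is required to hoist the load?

Gear pair MA = 180/30 = 6.
Lever MA = effort arm / load arm = 180/30 = 6.
Combined ideal MA = 6 × 6 = 36.
Effort = load / MA = 360 / 36 = 10 N.

10 N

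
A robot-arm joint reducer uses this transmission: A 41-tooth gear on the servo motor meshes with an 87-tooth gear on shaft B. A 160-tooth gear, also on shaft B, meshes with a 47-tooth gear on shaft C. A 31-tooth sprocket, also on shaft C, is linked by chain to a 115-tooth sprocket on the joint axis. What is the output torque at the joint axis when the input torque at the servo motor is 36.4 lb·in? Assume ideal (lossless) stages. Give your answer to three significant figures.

84.2 lb·in

After the gear mesh (87/41): 36.4 × 2.122 = 77.239 lb·in
After the gear mesh (47/160): 77.239 × 0.29375 = 22.689 lb·in
After the chain (115/31): 22.689 × 3.7097 = 84.169 lb·in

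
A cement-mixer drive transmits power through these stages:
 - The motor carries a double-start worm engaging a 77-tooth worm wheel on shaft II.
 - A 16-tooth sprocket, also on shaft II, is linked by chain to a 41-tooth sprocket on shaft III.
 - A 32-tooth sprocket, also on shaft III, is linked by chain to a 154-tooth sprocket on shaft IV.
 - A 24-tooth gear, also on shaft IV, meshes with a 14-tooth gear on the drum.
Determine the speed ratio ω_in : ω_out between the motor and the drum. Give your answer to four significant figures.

277.0

Each stage contributes driven/driver: worm 77/2 = 38.5, chain 41/16 = 2.5625, chain 154/32 = 4.8125, gear mesh 14/24 = 0.58333.
Overall: 38.5 × 2.5625 × 4.8125 × 0.58333 = 276.96.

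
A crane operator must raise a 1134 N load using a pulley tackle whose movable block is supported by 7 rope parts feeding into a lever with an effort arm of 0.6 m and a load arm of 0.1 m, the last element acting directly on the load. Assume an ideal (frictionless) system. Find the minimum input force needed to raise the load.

27 N

Block-and-tackle MA = number of supporting rope parts = 7.
Lever MA = effort arm / load arm = 0.6/0.1 = 6.
Combined ideal MA = 7 × 6 = 42.
Effort = load / MA = 1134 / 42 = 27 N.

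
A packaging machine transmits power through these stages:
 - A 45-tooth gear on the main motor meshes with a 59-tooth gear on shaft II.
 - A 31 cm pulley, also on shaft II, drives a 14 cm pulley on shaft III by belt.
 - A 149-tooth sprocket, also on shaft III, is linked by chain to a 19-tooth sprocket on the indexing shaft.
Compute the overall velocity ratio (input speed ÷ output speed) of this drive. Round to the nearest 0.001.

0.076

Each stage contributes driven/driver: gear mesh 59/45 = 1.3111, belt 14/31 = 0.45161, chain 19/149 = 0.12752.
Overall: 1.3111 × 0.45161 × 0.12752 = 0.075505.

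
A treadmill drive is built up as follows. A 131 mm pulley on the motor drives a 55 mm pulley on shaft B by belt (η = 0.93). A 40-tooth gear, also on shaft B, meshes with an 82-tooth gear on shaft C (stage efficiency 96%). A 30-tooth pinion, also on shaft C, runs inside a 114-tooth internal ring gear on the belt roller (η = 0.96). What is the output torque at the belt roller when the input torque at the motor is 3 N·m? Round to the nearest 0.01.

After the belt (55/131): 3 × 0.41985 × 0.93 = 1.1714 N·m
After the gear mesh (82/40): 1.1714 × 2.05 × 0.96 = 2.3053 N·m
After the internal gear (114/30): 2.3053 × 3.8 × 0.96 = 8.4096 N·m

8.41 N·m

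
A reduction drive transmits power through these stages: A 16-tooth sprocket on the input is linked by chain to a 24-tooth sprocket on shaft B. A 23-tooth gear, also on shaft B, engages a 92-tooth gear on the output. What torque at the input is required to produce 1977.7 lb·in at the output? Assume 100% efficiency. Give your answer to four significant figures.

329.6 lb·in

Overall ratio R = 1.5 × 4 = 6.
Input torque = output torque / R = 1977.7 / 6 = 329.62 lb·in.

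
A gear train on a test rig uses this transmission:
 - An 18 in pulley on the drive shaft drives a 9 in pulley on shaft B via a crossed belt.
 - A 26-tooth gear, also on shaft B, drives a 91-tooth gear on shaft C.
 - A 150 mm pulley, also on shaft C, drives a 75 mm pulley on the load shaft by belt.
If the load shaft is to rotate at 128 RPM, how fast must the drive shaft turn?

112 RPM

Overall ratio R = 0.5 × 3.5 × 0.5 = 0.875.
Required input speed = output speed × R = 128 × 0.875 = 112 RPM.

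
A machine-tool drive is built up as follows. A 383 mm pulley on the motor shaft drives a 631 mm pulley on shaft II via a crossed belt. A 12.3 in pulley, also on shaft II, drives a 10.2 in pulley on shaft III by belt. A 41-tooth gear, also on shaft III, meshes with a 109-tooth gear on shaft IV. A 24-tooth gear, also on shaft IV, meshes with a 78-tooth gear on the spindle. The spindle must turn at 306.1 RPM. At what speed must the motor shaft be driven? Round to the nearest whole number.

Overall ratio R = 1.6475 × 0.82927 × 2.6585 × 3.25 = 11.805.
Required input speed = output speed × R = 306.1 × 11.805 = 3613.4 RPM.

3613 RPM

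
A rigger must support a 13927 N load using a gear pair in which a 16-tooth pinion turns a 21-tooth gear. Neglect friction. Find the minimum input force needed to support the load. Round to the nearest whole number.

10611 N

Gear pair MA = 21/16 = 1.3125.
Effort = load / MA = 13927 / 1.3125 = 10611 N.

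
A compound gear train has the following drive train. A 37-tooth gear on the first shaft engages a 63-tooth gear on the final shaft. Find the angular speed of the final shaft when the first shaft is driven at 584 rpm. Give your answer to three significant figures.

the first shaft → the final shaft (gear mesh, 63/37): 584 ÷ 1.7027 = 342.98 rpm

343 rpm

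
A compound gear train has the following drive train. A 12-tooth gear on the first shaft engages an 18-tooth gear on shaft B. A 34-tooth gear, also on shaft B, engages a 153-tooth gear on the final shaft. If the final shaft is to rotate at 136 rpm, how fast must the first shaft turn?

Overall ratio R = 1.5 × 4.5 = 6.75.
Required input speed = output speed × R = 136 × 6.75 = 918 rpm.

918 rpm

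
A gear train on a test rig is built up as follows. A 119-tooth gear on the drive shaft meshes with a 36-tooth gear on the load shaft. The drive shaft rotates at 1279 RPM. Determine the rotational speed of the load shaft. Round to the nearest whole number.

4228 RPM

the drive shaft → the load shaft (gear mesh, 36/119): 1279 ÷ 0.30252 = 4227.8 RPM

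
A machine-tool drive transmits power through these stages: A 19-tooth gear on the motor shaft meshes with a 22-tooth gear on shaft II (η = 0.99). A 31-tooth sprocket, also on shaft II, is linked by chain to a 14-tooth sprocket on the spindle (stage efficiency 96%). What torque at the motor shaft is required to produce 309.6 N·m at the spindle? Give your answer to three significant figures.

Overall ratio R = 1.1579 × 0.45161 = 0.52292; overall efficiency η = 0.99 × 0.96 = 0.9504.
Input torque = output torque / (R × η) = 309.6 / (0.52292 × 0.9504) = 622.96 N·m.

623 N·m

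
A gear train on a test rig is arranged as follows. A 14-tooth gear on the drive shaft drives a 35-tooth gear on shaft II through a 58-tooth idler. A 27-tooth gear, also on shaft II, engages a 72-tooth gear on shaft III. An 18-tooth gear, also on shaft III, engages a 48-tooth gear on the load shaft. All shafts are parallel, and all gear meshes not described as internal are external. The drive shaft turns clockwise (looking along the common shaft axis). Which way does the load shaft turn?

the drive shaft → shaft II: driver → idler → driven is 2 external meshes, 2 reversals → CW.
shaft II → shaft III: external mesh, 1 reversal → CCW.
shaft III → the load shaft: external mesh, 1 reversal → CW.
4 reversals in total — an even number — so the load shaft turns the same way as the drive shaft.

clockwise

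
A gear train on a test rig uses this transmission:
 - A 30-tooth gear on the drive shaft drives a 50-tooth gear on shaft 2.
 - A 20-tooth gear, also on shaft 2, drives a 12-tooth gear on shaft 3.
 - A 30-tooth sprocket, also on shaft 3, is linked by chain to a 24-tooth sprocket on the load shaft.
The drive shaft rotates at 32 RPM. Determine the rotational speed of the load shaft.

40 RPM

gear mesh 50/30 = 1.6667 → 32/1.6667 = 19.2 RPM
gear mesh 12/20 = 0.6 → 19.2/0.6 = 32 RPM
chain 24/30 = 0.8 → 32/0.8 = 40 RPM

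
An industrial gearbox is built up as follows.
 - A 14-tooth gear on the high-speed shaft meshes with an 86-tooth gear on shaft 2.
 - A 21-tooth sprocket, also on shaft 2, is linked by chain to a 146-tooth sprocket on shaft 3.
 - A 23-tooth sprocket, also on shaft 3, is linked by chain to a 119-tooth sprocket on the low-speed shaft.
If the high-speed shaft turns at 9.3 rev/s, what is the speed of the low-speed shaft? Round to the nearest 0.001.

gear mesh 86/14 = 6.1429 → 9.3/6.1429 = 1.514 rev/s
chain 146/21 = 6.9524 → 1.514/6.9524 = 0.21776 rev/s
chain 119/23 = 5.1739 → 0.21776/5.1739 = 0.042088 rev/s

0.042 rev/s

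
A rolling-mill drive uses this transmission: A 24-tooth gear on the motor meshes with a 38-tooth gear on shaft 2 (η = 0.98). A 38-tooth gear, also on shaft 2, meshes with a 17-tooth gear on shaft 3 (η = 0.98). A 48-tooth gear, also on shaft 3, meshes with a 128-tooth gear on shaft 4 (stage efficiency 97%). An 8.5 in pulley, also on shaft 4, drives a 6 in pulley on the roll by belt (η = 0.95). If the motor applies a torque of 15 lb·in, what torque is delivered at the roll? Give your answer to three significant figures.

17.7 lb·in

After the gear mesh (38/24): 15 × 1.5833 × 0.98 = 23.275 lb·in
After the gear mesh (17/38): 23.275 × 0.44737 × 0.98 = 10.204 lb·in
After the gear mesh (128/48): 10.204 × 2.6667 × 0.97 = 26.395 lb·in
After the belt (6/8.5): 26.395 × 0.70588 × 0.95 = 17.7 lb·in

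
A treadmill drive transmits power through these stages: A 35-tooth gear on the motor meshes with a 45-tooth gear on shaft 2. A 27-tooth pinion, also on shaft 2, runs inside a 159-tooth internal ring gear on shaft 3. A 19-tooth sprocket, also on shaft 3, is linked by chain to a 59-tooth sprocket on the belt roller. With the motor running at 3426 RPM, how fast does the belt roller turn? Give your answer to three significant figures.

gear mesh 45/35 = 1.2857 → 3426/1.2857 = 2664.7 RPM
internal gear 159/27 = 5.8889 → 2664.7/5.8889 = 452.49 RPM
chain 59/19 = 3.1053 → 452.49/3.1053 = 145.72 RPM

146 RPM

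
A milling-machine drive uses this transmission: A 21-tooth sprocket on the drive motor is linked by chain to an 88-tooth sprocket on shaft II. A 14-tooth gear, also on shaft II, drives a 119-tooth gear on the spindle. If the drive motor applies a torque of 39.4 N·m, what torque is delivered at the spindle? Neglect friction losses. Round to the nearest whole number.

1403 N·m

Chain: ratio = 88/21 = 4.1905; torque at shaft II = 39.4 × 4.1905 = 165.1 N·m.
Gear mesh: ratio = 119/14 = 8.5; torque at the spindle = 165.1 × 8.5 = 1403.4 N·m.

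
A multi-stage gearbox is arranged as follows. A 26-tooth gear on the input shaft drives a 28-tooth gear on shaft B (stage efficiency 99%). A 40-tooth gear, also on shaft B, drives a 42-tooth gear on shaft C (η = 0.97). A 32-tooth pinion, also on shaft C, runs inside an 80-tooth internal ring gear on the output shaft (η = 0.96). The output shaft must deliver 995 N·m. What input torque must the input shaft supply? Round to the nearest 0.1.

381.8 N·m

Overall ratio R = 1.0769 × 1.05 × 2.5 = 2.8269; overall efficiency η = 0.99 × 0.97 × 0.96 = 0.9219.
Input torque = output torque / (R × η) = 995 / (2.8269 × 0.9219) = 381.8 N·m.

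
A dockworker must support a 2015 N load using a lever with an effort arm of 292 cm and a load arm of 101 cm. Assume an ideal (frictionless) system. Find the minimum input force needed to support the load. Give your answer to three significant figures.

Lever MA = effort arm / load arm = 292/101 = 2.8911.
Effort = load / MA = 2015 / 2.8911 = 696.97 N.

697 N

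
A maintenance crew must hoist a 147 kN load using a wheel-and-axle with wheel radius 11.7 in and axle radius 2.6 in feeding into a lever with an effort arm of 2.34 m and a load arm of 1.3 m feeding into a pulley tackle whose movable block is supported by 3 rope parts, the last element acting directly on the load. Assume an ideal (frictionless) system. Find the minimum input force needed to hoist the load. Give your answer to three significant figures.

Wheel-and-axle MA = R/r = 11.7/2.6 = 4.5.
Lever MA = effort arm / load arm = 2.34/1.3 = 1.8.
Block-and-tackle MA = number of supporting rope parts = 3.
Combined ideal MA = 4.5 × 1.8 × 3 = 24.3.
Effort = load / MA = 147 / 24.3 = 6.0494 kN.

6.05 kN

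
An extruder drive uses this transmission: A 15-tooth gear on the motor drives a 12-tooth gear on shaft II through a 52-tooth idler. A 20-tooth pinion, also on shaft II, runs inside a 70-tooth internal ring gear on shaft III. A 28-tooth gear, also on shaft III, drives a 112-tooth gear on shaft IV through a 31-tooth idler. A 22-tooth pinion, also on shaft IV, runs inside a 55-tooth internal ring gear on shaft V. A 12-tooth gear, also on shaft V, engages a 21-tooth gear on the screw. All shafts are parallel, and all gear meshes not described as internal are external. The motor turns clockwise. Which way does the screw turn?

the motor → shaft II: driver → idler → driven is 2 external meshes, 2 reversals → CW.
shaft II → shaft III: internal mesh, same direction → CW.
shaft III → shaft IV: driver → idler → driven is 2 external meshes, 2 reversals → CW.
shaft IV → shaft V: internal mesh, same direction → CW.
shaft V → the screw: external mesh, 1 reversal → CCW.
5 reversals in total — an odd number — so the screw turns opposite to the motor.

counterclockwise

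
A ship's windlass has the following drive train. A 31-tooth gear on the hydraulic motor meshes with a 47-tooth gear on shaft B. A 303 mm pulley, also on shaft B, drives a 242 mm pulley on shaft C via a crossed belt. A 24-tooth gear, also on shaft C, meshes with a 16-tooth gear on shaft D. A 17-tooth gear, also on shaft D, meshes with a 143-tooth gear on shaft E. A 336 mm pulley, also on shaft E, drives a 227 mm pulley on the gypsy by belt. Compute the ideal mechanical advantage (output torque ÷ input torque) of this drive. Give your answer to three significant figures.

4.59

Each stage contributes driven/driver: gear mesh 47/31 = 1.5161, belt 242/303 = 0.79868, gear mesh 16/24 = 0.66667, gear mesh 143/17 = 8.4118, belt 227/336 = 0.6756.
Overall: 1.5161 × 0.79868 × 0.66667 × 8.4118 × 0.6756 = 4.5877.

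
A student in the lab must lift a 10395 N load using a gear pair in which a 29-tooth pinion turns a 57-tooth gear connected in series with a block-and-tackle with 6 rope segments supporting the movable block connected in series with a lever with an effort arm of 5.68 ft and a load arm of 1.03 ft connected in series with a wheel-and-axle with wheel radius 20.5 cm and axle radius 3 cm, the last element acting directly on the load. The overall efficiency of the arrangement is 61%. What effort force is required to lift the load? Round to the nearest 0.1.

38.3 N

Gear pair MA = 57/29 = 1.9655.
Block-and-tackle MA = number of supporting rope parts = 6.
Lever MA = effort arm / load arm = 5.68/1.03 = 5.5146.
Wheel-and-axle MA = R/r = 20.5/3 = 6.8333.
Combined ideal MA = 1.9655 × 6 × 5.5146 × 6.8333 = 444.4.
Actual MA = 444.4 × 0.61 = 271.08.
Effort = load / actual MA = 10395 / 271.08 = 38.346 N.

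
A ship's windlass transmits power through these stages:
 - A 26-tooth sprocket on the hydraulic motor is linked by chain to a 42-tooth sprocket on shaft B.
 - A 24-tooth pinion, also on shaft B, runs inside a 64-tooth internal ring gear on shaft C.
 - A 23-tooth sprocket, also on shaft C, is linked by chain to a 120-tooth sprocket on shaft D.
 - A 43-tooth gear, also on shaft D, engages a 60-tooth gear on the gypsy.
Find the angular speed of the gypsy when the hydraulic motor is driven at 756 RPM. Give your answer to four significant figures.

24.11 RPM

chain 42/26 = 1.6154 → 756/1.6154 = 468 RPM
internal gear 64/24 = 2.6667 → 468/2.6667 = 175.5 RPM
chain 120/23 = 5.2174 → 175.5/5.2174 = 33.638 RPM
gear mesh 60/43 = 1.3953 → 33.638/1.3953 = 24.107 RPM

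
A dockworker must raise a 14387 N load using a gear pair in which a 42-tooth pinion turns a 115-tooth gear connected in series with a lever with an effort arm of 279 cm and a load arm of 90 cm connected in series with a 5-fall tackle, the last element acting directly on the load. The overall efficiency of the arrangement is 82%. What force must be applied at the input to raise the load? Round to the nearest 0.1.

413.4 N

Gear pair MA = 115/42 = 2.7381.
Lever MA = effort arm / load arm = 279/90 = 3.1.
Block-and-tackle MA = number of supporting rope parts = 5.
Combined ideal MA = 2.7381 × 3.1 × 5 = 42.44.
Actual MA = 42.44 × 0.82 = 34.801.
Effort = load / actual MA = 14387 / 34.801 = 413.41 N.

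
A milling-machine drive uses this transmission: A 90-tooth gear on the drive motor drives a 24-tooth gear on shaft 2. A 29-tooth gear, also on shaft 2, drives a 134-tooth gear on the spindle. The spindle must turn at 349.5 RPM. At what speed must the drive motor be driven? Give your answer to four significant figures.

Overall ratio R = 0.26667 × 4.6207 = 1.2322.
Required input speed = output speed × R = 349.5 × 1.2322 = 430.65 RPM.

430.6 RPM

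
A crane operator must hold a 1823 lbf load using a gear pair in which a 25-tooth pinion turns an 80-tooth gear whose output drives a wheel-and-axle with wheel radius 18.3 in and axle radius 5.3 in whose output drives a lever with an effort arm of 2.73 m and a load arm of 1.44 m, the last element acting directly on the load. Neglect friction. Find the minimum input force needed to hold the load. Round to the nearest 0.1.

87.0 lbf

Gear pair MA = 80/25 = 3.2.
Wheel-and-axle MA = R/r = 18.3/5.3 = 3.4528.
Lever MA = effort arm / load arm = 2.73/1.44 = 1.8958.
Combined ideal MA = 3.2 × 3.4528 × 1.8958 = 20.947.
Effort = load / MA = 1823 / 20.947 = 87.028 lbf.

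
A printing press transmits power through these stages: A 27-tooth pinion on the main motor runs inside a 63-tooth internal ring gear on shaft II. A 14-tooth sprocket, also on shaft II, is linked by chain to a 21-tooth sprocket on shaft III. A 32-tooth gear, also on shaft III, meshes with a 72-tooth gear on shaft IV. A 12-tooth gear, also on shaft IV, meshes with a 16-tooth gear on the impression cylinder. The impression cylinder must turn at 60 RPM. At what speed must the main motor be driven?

Overall ratio R = 2.3333 × 1.5 × 2.25 × 1.3333 = 10.5.
Required input speed = output speed × R = 60 × 10.5 = 630 RPM.

630 RPM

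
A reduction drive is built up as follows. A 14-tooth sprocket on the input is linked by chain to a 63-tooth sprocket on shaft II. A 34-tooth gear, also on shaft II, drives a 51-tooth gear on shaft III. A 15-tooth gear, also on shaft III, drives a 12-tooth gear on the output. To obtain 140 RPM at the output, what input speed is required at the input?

Overall ratio R = 4.5 × 1.5 × 0.8 = 5.4.
Required input speed = output speed × R = 140 × 5.4 = 756 RPM.

756 RPM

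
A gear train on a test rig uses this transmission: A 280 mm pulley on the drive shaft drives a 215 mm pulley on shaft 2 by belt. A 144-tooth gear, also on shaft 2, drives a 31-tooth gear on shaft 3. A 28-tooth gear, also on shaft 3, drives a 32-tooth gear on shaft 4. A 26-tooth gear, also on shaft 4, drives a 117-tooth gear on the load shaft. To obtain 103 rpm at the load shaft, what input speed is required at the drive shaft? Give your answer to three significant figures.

87.6 rpm

Overall ratio R = 0.76786 × 0.21528 × 1.1429 × 4.5 = 0.85013.
Required input speed = output speed × R = 103 × 0.85013 = 87.563 rpm.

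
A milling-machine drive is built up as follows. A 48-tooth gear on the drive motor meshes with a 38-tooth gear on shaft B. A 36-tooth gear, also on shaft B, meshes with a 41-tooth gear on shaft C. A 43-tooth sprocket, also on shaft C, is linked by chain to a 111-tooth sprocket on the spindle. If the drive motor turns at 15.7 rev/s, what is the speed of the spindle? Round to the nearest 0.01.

Gear mesh: ratio = 38/48 = 0.79167, so shaft B turns at 15.7 / 0.79167 = 19.832 rev/s.
Gear mesh: ratio = 41/36 = 1.1389, so shaft C turns at 19.832 / 1.1389 = 17.413 rev/s.
Chain: ratio = 111/43 = 2.5814, so the spindle turns at 17.413 / 2.5814 = 6.7456 rev/s.

6.75 rev/s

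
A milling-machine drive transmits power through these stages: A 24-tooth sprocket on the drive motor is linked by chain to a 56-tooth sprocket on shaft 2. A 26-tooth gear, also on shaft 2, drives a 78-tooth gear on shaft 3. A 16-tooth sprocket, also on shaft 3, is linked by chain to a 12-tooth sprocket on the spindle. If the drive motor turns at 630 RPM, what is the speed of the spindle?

120 RPM

chain 56/24 = 2.3333 → 630/2.3333 = 270 RPM
gear mesh 78/26 = 3 → 270/3 = 90 RPM
chain 12/16 = 0.75 → 90/0.75 = 120 RPM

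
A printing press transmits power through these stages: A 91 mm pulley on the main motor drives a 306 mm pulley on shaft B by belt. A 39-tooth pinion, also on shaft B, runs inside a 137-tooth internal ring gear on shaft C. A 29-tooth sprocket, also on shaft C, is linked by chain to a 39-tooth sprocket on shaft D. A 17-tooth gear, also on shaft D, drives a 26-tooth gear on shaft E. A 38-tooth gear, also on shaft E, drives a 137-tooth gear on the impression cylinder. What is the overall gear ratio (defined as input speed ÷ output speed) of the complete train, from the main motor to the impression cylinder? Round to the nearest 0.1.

87.6

Each stage contributes driven/driver: belt 306/91 = 3.3626, internal gear 137/39 = 3.5128, chain 39/29 = 1.3448, gear mesh 26/17 = 1.5294, gear mesh 137/38 = 3.6053.
Overall: 3.3626 × 3.5128 × 1.3448 × 1.5294 × 3.6053 = 87.592.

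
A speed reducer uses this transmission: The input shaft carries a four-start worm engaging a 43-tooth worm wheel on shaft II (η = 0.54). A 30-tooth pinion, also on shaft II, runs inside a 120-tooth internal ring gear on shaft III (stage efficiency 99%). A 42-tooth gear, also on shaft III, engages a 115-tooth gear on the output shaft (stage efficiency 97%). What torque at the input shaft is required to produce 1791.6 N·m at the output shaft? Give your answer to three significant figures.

29.3 N·m

Overall ratio R = 10.75 × 4 × 2.7381 = 117.74; overall efficiency η = 0.54 × 0.99 × 0.97 = 0.5186.
Input torque = output torque / (R × η) = 1791.6 / (117.74 × 0.5186) = 29.344 N·m.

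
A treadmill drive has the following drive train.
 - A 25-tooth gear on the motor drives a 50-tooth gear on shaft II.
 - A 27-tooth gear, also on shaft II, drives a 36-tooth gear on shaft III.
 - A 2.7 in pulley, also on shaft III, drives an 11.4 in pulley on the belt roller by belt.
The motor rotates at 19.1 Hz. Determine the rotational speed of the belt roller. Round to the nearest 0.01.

the motor → shaft II (gear mesh, 50/25): 19.1 ÷ 2 = 9.55 Hz
shaft II → shaft III (gear mesh, 36/27): 9.55 ÷ 1.3333 = 7.1625 Hz
shaft III → the belt roller (belt, 11.4/2.7): 7.1625 ÷ 4.2222 = 1.6964 Hz

1.70 Hz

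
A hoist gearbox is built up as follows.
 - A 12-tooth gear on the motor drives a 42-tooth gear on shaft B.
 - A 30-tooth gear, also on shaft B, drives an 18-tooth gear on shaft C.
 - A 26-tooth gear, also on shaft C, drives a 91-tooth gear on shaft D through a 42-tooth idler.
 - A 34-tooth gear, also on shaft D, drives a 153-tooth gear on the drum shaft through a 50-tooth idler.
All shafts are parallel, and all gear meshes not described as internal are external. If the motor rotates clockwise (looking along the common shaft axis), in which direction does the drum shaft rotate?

clockwise

the motor → shaft B: external mesh, 1 reversal → CCW.
shaft B → shaft C: external mesh, 1 reversal → CW.
shaft C → shaft D: driver → idler → driven is 2 external meshes, 2 reversals → CW.
shaft D → the drum shaft: driver → idler → driven is 2 external meshes, 2 reversals → CW.
6 reversals in total — an even number — so the drum shaft turns the same way as the motor.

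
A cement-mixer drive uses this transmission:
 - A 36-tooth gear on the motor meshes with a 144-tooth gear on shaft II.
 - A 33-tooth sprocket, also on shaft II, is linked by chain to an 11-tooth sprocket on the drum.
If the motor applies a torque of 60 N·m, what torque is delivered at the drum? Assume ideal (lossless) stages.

After the gear mesh (144/36): 60 × 4 = 240 N·m
After the chain (11/33): 240 × 0.33333 = 80 N·m

80 N·m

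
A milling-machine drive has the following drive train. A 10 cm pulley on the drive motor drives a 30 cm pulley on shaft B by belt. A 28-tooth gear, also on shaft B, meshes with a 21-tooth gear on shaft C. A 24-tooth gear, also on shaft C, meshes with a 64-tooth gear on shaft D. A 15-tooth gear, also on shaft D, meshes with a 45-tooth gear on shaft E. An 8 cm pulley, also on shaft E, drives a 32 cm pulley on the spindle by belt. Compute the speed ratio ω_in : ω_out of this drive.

72

Each stage contributes driven/driver: belt 30/10 = 3, gear mesh 21/28 = 0.75, gear mesh 64/24 = 2.6667, gear mesh 45/15 = 3, belt 32/8 = 4.
Overall: 3 × 0.75 × 2.6667 × 3 × 4 = 72.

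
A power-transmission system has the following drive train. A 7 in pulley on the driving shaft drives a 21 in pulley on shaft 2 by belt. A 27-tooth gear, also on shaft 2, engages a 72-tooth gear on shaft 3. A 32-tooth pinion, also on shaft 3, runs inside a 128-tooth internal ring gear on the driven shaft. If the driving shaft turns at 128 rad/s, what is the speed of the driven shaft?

Belt: ratio = 21/7 = 3, so shaft 2 turns at 128 / 3 = 42.667 rad/s.
Gear mesh: ratio = 72/27 = 2.6667, so shaft 3 turns at 42.667 / 2.6667 = 16 rad/s.
Internal gear: ratio = 128/32 = 4, so the driven shaft turns at 16 / 4 = 4 rad/s.

4 rad/s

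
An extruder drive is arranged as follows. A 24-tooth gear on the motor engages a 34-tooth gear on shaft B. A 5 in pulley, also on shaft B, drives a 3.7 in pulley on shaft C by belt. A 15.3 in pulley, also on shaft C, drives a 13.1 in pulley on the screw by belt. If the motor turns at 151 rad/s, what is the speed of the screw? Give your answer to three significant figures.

168 rad/s

Gear mesh: ratio = 34/24 = 1.4167, so shaft B turns at 151 / 1.4167 = 106.59 rad/s.
Belt: ratio = 3.7/5 = 0.74, so shaft C turns at 106.59 / 0.74 = 144.04 rad/s.
Belt: ratio = 13.1/15.3 = 0.85621, so the screw turns at 144.04 / 0.85621 = 168.23 rad/s.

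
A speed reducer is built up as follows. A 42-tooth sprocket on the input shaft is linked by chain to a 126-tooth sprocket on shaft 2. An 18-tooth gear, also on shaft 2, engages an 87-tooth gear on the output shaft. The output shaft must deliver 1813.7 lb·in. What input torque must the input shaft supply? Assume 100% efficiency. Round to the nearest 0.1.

Overall ratio R = 3 × 4.8333 = 14.5.
Input torque = output torque / R = 1813.7 / 14.5 = 125.08 lb·in.

125.1 lb·in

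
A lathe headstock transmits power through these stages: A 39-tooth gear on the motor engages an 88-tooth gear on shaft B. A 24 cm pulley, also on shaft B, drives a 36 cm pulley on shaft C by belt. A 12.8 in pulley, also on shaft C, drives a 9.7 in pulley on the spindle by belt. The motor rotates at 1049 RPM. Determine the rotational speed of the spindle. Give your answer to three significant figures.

409 RPM

Gear mesh: ratio = 88/39 = 2.2564, so shaft B turns at 1049 / 2.2564 = 464.9 RPM.
Belt: ratio = 36/24 = 1.5, so shaft C turns at 464.9 / 1.5 = 309.93 RPM.
Belt: ratio = 9.7/12.8 = 0.75781, so the spindle turns at 309.93 / 0.75781 = 408.98 RPM.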